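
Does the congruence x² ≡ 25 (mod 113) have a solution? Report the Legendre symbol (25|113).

1

Reciprocity: 25 ≡ 1 and 113 ≡ 1 (mod 4), so (25/113) = +(113/25).
Reduce top mod 25: now compute (13/25).
Reciprocity: 13 ≡ 1 and 25 ≡ 1 (mod 4), so (13/25) = +(25/13).
Reduce top mod 13: now compute (12/13).
Pull out 2^2: since 13 ≡ 5 (mod 8), (2/13) = -1, so (2/13)^2 = +1.
Reciprocity: 3 ≡ 3 and 13 ≡ 1 (mod 4), so (3/13) = +(13/3).
Reduce top mod 3: now compute (1/3).
Reached (1/3) = 1. Collecting the sign flips along the way, the symbol is +1.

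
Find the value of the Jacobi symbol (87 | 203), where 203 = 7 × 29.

Reciprocity: 87 ≡ 3 and 203 ≡ 3 (mod 4), so (87/203) = −(203/87).
Reduce top mod 87: now compute (29/87).
Reciprocity: 29 ≡ 1 and 87 ≡ 3 (mod 4), so (29/87) = +(87/29).
Reduce top mod 29: now compute (0/29).
Top reduces to 0: gcd > 1, so the symbol is 0.

0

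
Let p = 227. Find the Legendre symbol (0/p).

0

Top reduces to 0: gcd > 1, so the symbol is 0.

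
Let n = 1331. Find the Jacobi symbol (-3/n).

-1

First reduce: -3 ≡ 1328 (mod 1331).
Pull out 2^4: since 1331 ≡ 3 (mod 8), (2/1331) = -1, so (2/1331)^4 = +1.
Reciprocity: 83 ≡ 3 and 1331 ≡ 3 (mod 4), so (83/1331) = −(1331/83).
Reduce top mod 83: now compute (3/83).
Reciprocity: 3 ≡ 3 and 83 ≡ 3 (mod 4), so (3/83) = −(83/3).
Reduce top mod 3: now compute (2/3).
Pull out 2: since 3 ≡ 3 (mod 8), (2/3) = -1.
Reached (1/3) = 1. Collecting the sign flips along the way, the symbol is -1.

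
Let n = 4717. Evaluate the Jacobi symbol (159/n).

0

Reciprocity: 159 ≡ 3 and 4717 ≡ 1 (mod 4), so (159/4717) = +(4717/159).
Reduce top mod 159: now compute (106/159).
Pull out 2: since 159 ≡ 7 (mod 8), (2/159) = +1.
Reciprocity: 53 ≡ 1 and 159 ≡ 3 (mod 4), so (53/159) = +(159/53).
Reduce top mod 53: now compute (0/53).
Top reduces to 0: gcd > 1, so the symbol is 0.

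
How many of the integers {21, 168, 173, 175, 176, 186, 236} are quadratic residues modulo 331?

3

(21/331) = +1 → QR.
(168/331) = -1 → non-residue.
(173/331) = +1 → QR.
(175/331) = -1 → non-residue.
(176/331) = -1 → non-residue.
(186/331) = +1 → QR.
(236/331) = -1 → non-residue.
Total quadratic residues among the 7: 3.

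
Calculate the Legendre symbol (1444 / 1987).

1

Pull out 2^2: since 1987 ≡ 3 (mod 8), (2/1987) = -1, so (2/1987)^2 = +1.
Reciprocity: 361 ≡ 1 and 1987 ≡ 3 (mod 4), so (361/1987) = +(1987/361).
Reduce top mod 361: now compute (182/361).
Pull out 2: since 361 ≡ 1 (mod 8), (2/361) = +1.
Reciprocity: 91 ≡ 3 and 361 ≡ 1 (mod 4), so (91/361) = +(361/91).
Reduce top mod 91: now compute (88/91).
Pull out 2^3: since 91 ≡ 3 (mod 8), (2/91) = -1, so (2/91)^3 = -1.
Reciprocity: 11 ≡ 3 and 91 ≡ 3 (mod 4), so (11/91) = −(91/11).
Reduce top mod 11: now compute (3/11).
Reciprocity: 3 ≡ 3 and 11 ≡ 3 (mod 4), so (3/11) = −(11/3).
Reduce top mod 3: now compute (2/3).
Pull out 2: since 3 ≡ 3 (mod 8), (2/3) = -1.
Reached (1/3) = 1. Collecting the sign flips along the way, the symbol is +1.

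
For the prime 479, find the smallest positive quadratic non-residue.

13

(2/479) = +1, so 2 is a residue.
(3/479) = +1, so 3 is a residue.
(4/479) = +1, so 4 is a residue.
(5/479) = +1, so 5 is a residue.
(6/479) = +1, so 6 is a residue.
(7/479) = +1, so 7 is a residue.
(8/479) = +1, so 8 is a residue.
(9/479) = +1, so 9 is a residue.
(10/479) = +1, so 10 is a residue.
(11/479) = +1, so 11 is a residue.
(12/479) = +1, so 12 is a residue.
(13/479) = −1, so 13 is the smallest positive non-residue mod 479.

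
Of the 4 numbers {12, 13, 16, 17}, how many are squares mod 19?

2

(12/19) = -1 → non-residue.
(13/19) = -1 → non-residue.
(16/19) = +1 → QR.
(17/19) = +1 → QR.
Total quadratic residues among the 4: 2.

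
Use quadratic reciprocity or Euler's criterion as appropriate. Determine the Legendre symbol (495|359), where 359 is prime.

1

Euler's criterion: (495/359) ≡ 136^179 (mod 359).
136^2 ≡ 187 (mod 359)
136^4 ≡ 146 (mod 359)
136^8 ≡ 135 (mod 359)
136^16 ≡ 275 (mod 359)
136^32 ≡ 235 (mod 359)
136^64 ≡ 298 (mod 359)
136^128 ≡ 131 (mod 359)
136^179 = 136^(128+32+16+2+1) ≡ 1 (mod 359).
Result is 1, so (495/359) = 1.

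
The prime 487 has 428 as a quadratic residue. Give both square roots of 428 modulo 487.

Since 487 ≡ 3 (mod 4), a square root of 428 is 428^((487+1)/4) = 428^122 mod 487.
Repeated squaring: 428^2≡72, 428^4≡314, 428^8≡222, 428^16≡97, 428^32≡156, 428^64≡473 (mod 487).
428^122 = 428^(64+32+16+8+2) ≡ 261 (mod 487).
Check: 261² = 68121 ≡ 428 (mod 487). The two roots are 226 and 261.

226, 261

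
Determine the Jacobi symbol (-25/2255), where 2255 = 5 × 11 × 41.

First reduce: -25 ≡ 2230 (mod 2255).
Pull out 2: since 2255 ≡ 7 (mod 8), (2/2255) = +1.
Reciprocity: 1115 ≡ 3 and 2255 ≡ 3 (mod 4), so (1115/2255) = −(2255/1115).
Reduce top mod 1115: now compute (25/1115).
Reciprocity: 25 ≡ 1 and 1115 ≡ 3 (mod 4), so (25/1115) = +(1115/25).
Reduce top mod 25: now compute (15/25).
Reciprocity: 15 ≡ 3 and 25 ≡ 1 (mod 4), so (15/25) = +(25/15).
Reduce top mod 15: now compute (10/15).
Pull out 2: since 15 ≡ 7 (mod 8), (2/15) = +1.
Reciprocity: 5 ≡ 1 and 15 ≡ 3 (mod 4), so (5/15) = +(15/5).
Reduce top mod 5: now compute (0/5).
Top reduces to 0: gcd > 1, so the symbol is 0.

0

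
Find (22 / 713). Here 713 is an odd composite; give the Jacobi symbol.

1

Pull out 2: since 713 ≡ 1 (mod 8), (2/713) = +1.
Reciprocity: 11 ≡ 3 and 713 ≡ 1 (mod 4), so (11/713) = +(713/11).
Reduce top mod 11: now compute (9/11).
Reciprocity: 9 ≡ 1 and 11 ≡ 3 (mod 4), so (9/11) = +(11/9).
Reduce top mod 9: now compute (2/9).
Pull out 2: since 9 ≡ 1 (mod 8), (2/9) = +1.
Reached (1/9) = 1. Collecting the sign flips along the way, the symbol is +1.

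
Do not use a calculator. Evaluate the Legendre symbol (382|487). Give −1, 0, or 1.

1

Pull out 2: since 487 ≡ 7 (mod 8), (2/487) = +1.
Reciprocity: 191 ≡ 3 and 487 ≡ 3 (mod 4), so (191/487) = −(487/191).
Reduce top mod 191: now compute (105/191).
Reciprocity: 105 ≡ 1 and 191 ≡ 3 (mod 4), so (105/191) = +(191/105).
Reduce top mod 105: now compute (86/105).
Pull out 2: since 105 ≡ 1 (mod 8), (2/105) = +1.
Reciprocity: 43 ≡ 3 and 105 ≡ 1 (mod 4), so (43/105) = +(105/43).
Reduce top mod 43: now compute (19/43).
Reciprocity: 19 ≡ 3 and 43 ≡ 3 (mod 4), so (19/43) = −(43/19).
Reduce top mod 19: now compute (5/19).
Reciprocity: 5 ≡ 1 and 19 ≡ 3 (mod 4), so (5/19) = +(19/5).
Reduce top mod 5: now compute (4/5).
Pull out 2^2: since 5 ≡ 5 (mod 8), (2/5) = -1, so (2/5)^2 = +1.
Reached (1/5) = 1. Collecting the sign flips along the way, the symbol is +1.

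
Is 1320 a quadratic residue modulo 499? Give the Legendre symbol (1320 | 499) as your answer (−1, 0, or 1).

-1

First reduce: 1320 ≡ 322 (mod 499).
Pull out 2: since 499 ≡ 3 (mod 8), (2/499) = -1.
Reciprocity: 161 ≡ 1 and 499 ≡ 3 (mod 4), so (161/499) = +(499/161).
Reduce top mod 161: now compute (16/161).
Pull out 2^4: since 161 ≡ 1 (mod 8), (2/161) = +1, so (2/161)^4 = +1.
Reached (1/161) = 1. Collecting the sign flips along the way, the symbol is -1.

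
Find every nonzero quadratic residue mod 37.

Square k = 1,…,18 (k and 37−k give the same square):
1²=1, 2²=4, 3²=9, 4²=16, 5²=25, 6²=36, 7²≡12, 8²≡27, 9²≡7, 10²≡26, 11²≡10, 12²≡33, 13²≡21, 14²≡11, 15²≡3, 16²≡34, 17²≡30, 18²≡28 (mod 37).
So the quadratic residues mod 37 are {1, 3, 4, 7, 9, 10, 11, 12, 16, 21, 25, 26, 27, 28, 30, 33, 34, 36}.

1, 3, 4, 7, 9, 10, 11, 12, 16, 21, 25, 26, 27, 28, 30, 33, 34, 36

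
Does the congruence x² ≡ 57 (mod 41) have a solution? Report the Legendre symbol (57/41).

First reduce: 57 ≡ 16 (mod 41).
Pull out 2^4: since 41 ≡ 1 (mod 8), (2/41) = +1, so (2/41)^4 = +1.
Reached (1/41) = 1. Collecting the sign flips along the way, the symbol is +1.

1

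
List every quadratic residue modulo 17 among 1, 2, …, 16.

Square k = 1,…,8 (k and 17−k give the same square):
1²=1, 2²=4, 3²=9, 4²=16, 5²≡8, 6²≡2, 7²≡15, 8²≡13 (mod 17).
So the quadratic residues mod 17 are {1, 2, 4, 8, 9, 13, 15, 16}.

1,2,4,8,9,13,15,16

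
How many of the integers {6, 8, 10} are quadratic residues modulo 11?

0

(6/11) = -1 → non-residue.
(8/11) = -1 → non-residue.
(10/11) = -1 → non-residue.
Total quadratic residues among the 3: 0.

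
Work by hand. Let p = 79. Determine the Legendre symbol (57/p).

-1

Reciprocity: 57 ≡ 1 and 79 ≡ 3 (mod 4), so (57/79) = +(79/57).
Reduce top mod 57: now compute (22/57).
Pull out 2: since 57 ≡ 1 (mod 8), (2/57) = +1.
Reciprocity: 11 ≡ 3 and 57 ≡ 1 (mod 4), so (11/57) = +(57/11).
Reduce top mod 11: now compute (2/11).
Pull out 2: since 11 ≡ 3 (mod 8), (2/11) = -1.
Reached (1/11) = 1. Collecting the sign flips along the way, the symbol is -1.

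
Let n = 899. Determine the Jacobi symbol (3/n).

Reciprocity: 3 ≡ 3 and 899 ≡ 3 (mod 4), so (3/899) = −(899/3).
Reduce top mod 3: now compute (2/3).
Pull out 2: since 3 ≡ 3 (mod 8), (2/3) = -1.
Reached (1/3) = 1. Collecting the sign flips along the way, the symbol is +1.

1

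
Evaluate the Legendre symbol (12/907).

Euler's criterion: (12/907) ≡ 12^453 (mod 907).
12^2 ≡ 144 (mod 907)
12^4 ≡ 782 (mod 907)
12^8 ≡ 206 (mod 907)
12^16 ≡ 714 (mod 907)
12^32 ≡ 62 (mod 907)
12^64 ≡ 216 (mod 907)
12^128 ≡ 399 (mod 907)
12^256 ≡ 476 (mod 907)
12^453 = 12^(256+128+64+4+1) ≡ 906 (mod 907).
Result is 906 ≡ −1, so (12/907) = −1.

-1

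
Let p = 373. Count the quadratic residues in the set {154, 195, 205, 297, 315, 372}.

2

(154/373) = +1 → QR.
(195/373) = -1 → non-residue.
(205/373) = -1 → non-residue.
(297/373) = -1 → non-residue.
(315/373) = -1 → non-residue.
(372/373) = +1 → QR.
Total quadratic residues among the 6: 2.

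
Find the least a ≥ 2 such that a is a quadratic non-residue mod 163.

(2/163) = −1, so 2 is the smallest positive non-residue mod 163.

2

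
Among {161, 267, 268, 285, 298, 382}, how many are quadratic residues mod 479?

(161/479) = +1 → QR.
(267/479) = +1 → QR.
(268/479) = -1 → non-residue.
(285/479) = -1 → non-residue.
(298/479) = -1 → non-residue.
(382/479) = -1 → non-residue.
Total quadratic residues among the 6: 2.

2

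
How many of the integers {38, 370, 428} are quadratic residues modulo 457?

(38/457) = +1 → QR.
(370/457) = +1 → QR.
(428/457) = +1 → QR.
Total quadratic residues among the 3: 3.

3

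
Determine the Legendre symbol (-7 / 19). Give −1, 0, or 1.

Euler's criterion: (-7/19) ≡ 12^9 (mod 19).
12^2 ≡ 11 (mod 19)
12^4 ≡ 7 (mod 19)
12^8 ≡ 11 (mod 19)
12^9 = 12^(8+1) ≡ 18 (mod 19).
Result is 18 ≡ −1, so (-7/19) = −1.

-1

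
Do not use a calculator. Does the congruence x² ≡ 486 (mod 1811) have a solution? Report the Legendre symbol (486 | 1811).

-1

Pull out 2: since 1811 ≡ 3 (mod 8), (2/1811) = -1.
Reciprocity: 243 ≡ 3 and 1811 ≡ 3 (mod 4), so (243/1811) = −(1811/243).
Reduce top mod 243: now compute (110/243).
Pull out 2: since 243 ≡ 3 (mod 8), (2/243) = -1.
Reciprocity: 55 ≡ 3 and 243 ≡ 3 (mod 4), so (55/243) = −(243/55).
Reduce top mod 55: now compute (23/55).
Reciprocity: 23 ≡ 3 and 55 ≡ 3 (mod 4), so (23/55) = −(55/23).
Reduce top mod 23: now compute (9/23).
Reciprocity: 9 ≡ 1 and 23 ≡ 3 (mod 4), so (9/23) = +(23/9).
Reduce top mod 9: now compute (5/9).
Reciprocity: 5 ≡ 1 and 9 ≡ 1 (mod 4), so (5/9) = +(9/5).
Reduce top mod 5: now compute (4/5).
Pull out 2^2: since 5 ≡ 5 (mod 8), (2/5) = -1, so (2/5)^2 = +1.
Reached (1/5) = 1. Collecting the sign flips along the way, the symbol is -1.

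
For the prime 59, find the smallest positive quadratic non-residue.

(2/59) = −1, so 2 is the smallest positive non-residue mod 59.

2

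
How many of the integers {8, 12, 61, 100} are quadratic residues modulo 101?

(8/101) = -1 → non-residue.
(12/101) = -1 → non-residue.
(61/101) = -1 → non-residue.
(100/101) = +1 → QR.
Total quadratic residues among the 4: 1.

1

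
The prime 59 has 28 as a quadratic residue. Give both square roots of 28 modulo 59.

Since 59 ≡ 3 (mod 4), a square root of 28 is 28^((59+1)/4) = 28^15 mod 59.
Repeated squaring: 28^2≡17, 28^4≡53, 28^8≡36 (mod 59).
28^15 = 28^(8+4+2+1) ≡ 21 (mod 59).
Check: 21² = 441 ≡ 28 (mod 59). The two roots are 21 and 38.

21, 38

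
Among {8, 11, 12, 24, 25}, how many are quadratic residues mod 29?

2

(8/29) = -1 → non-residue.
(11/29) = -1 → non-residue.
(12/29) = -1 → non-residue.
(24/29) = +1 → QR.
(25/29) = +1 → QR.
Total quadratic residues among the 5: 2.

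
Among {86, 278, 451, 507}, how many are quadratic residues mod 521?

0

(86/521) = -1 → non-residue.
(278/521) = -1 → non-residue.
(451/521) = -1 → non-residue.
(507/521) = -1 → non-residue.
Total quadratic residues among the 4: 0.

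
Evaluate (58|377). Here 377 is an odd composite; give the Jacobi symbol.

Pull out 2: since 377 ≡ 1 (mod 8), (2/377) = +1.
Reciprocity: 29 ≡ 1 and 377 ≡ 1 (mod 4), so (29/377) = +(377/29).
Reduce top mod 29: now compute (0/29).
Top reduces to 0: gcd > 1, so the symbol is 0.

0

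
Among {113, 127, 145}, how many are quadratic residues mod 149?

(113/149) = +1 → QR.
(127/149) = +1 → QR.
(145/149) = +1 → QR.
Total quadratic residues among the 3: 3.

3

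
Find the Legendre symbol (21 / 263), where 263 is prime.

-1

Reciprocity: 21 ≡ 1 and 263 ≡ 3 (mod 4), so (21/263) = +(263/21).
Reduce top mod 21: now compute (11/21).
Reciprocity: 11 ≡ 3 and 21 ≡ 1 (mod 4), so (11/21) = +(21/11).
Reduce top mod 11: now compute (10/11).
Pull out 2: since 11 ≡ 3 (mod 8), (2/11) = -1.
Reciprocity: 5 ≡ 1 and 11 ≡ 3 (mod 4), so (5/11) = +(11/5).
Reduce top mod 5: now compute (1/5).
Reached (1/5) = 1. Collecting the sign flips along the way, the symbol is -1.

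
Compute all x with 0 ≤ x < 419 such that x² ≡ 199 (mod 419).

113, 306

Since 419 ≡ 3 (mod 4), a square root of 199 is 199^((419+1)/4) = 199^105 mod 419.
Repeated squaring: 199^2≡215, 199^4≡135, 199^8≡208, 199^16≡107, 199^32≡136, 199^64≡60 (mod 419).
199^105 = 199^(64+32+8+1) ≡ 306 (mod 419).
Check: 306² = 93636 ≡ 199 (mod 419). The two roots are 113 and 306.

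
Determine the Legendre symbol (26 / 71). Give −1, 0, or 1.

-1

Pull out 2: since 71 ≡ 7 (mod 8), (2/71) = +1.
Reciprocity: 13 ≡ 1 and 71 ≡ 3 (mod 4), so (13/71) = +(71/13).
Reduce top mod 13: now compute (6/13).
Pull out 2: since 13 ≡ 5 (mod 8), (2/13) = -1.
Reciprocity: 3 ≡ 3 and 13 ≡ 1 (mod 4), so (3/13) = +(13/3).
Reduce top mod 3: now compute (1/3).
Reached (1/3) = 1. Collecting the sign flips along the way, the symbol is -1.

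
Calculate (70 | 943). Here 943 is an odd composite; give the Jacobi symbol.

Pull out 2: since 943 ≡ 7 (mod 8), (2/943) = +1.
Reciprocity: 35 ≡ 3 and 943 ≡ 3 (mod 4), so (35/943) = −(943/35).
Reduce top mod 35: now compute (33/35).
Reciprocity: 33 ≡ 1 and 35 ≡ 3 (mod 4), so (33/35) = +(35/33).
Reduce top mod 33: now compute (2/33).
Pull out 2: since 33 ≡ 1 (mod 8), (2/33) = +1.
Reached (1/33) = 1. Collecting the sign flips along the way, the symbol is -1.

-1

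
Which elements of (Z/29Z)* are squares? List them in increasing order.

Square k = 1,…,14 (k and 29−k give the same square):
1²=1, 2²=4, 3²=9, 4²=16, 5²=25, 6²≡7, 7²≡20, 8²≡6, 9²≡23, 10²≡13, 11²≡5, 12²≡28, 13²≡24, 14²≡22 (mod 29).
So the quadratic residues mod 29 are {1, 4, 5, 6, 7, 9, 13, 16, 20, 22, 23, 24, 25, 28}.

1 4 5 6 7 9 13 16 20 22 23 24 25 28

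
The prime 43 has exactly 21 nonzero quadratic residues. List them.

Square k = 1,…,21 (k and 43−k give the same square):
1²=1, 2²=4, 3²=9, 4²=16, 5²=25, 6²=36, 7²≡6, 8²≡21, 9²≡38, 10²≡14, 11²≡35, 12²≡15, 13²≡40, 14²≡24, 15²≡10, 16²≡41, 17²≡31, 18²≡23, 19²≡17, 20²≡13, 21²≡11 (mod 43).
So the quadratic residues mod 43 are {1, 4, 6, 9, 10, 11, 13, 14, 15, 16, 17, 21, 23, 24, 25, 31, 35, 36, 38, 40, 41}.

1 4 6 9 10 11 13 14 15 16 17 21 23 24 25 31 35 36 38 40 41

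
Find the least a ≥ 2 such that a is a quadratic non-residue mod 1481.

(2/1481) = +1, so 2 is a residue.
(3/1481) = −1, so 3 is the smallest positive non-residue mod 1481.

3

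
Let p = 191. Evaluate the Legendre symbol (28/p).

Pull out 2^2: since 191 ≡ 7 (mod 8), (2/191) = +1, so (2/191)^2 = +1.
Reciprocity: 7 ≡ 3 and 191 ≡ 3 (mod 4), so (7/191) = −(191/7).
Reduce top mod 7: now compute (2/7).
Pull out 2: since 7 ≡ 7 (mod 8), (2/7) = +1.
Reached (1/7) = 1. Collecting the sign flips along the way, the symbol is -1.

-1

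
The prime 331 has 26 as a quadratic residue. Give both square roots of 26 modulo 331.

Since 331 ≡ 3 (mod 4), a square root of 26 is 26^((331+1)/4) = 26^83 mod 331.
Repeated squaring: 26^2≡14, 26^4≡196, 26^8≡20, 26^16≡69, 26^32≡127, 26^64≡241 (mod 331).
26^83 = 26^(64+16+2+1) ≡ 290 (mod 331).
Check: 290² = 84100 ≡ 26 (mod 331). The two roots are 41 and 290.

41, 290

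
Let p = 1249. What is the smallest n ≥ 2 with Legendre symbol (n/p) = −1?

(2/1249) = +1, so 2 is a residue.
(3/1249) = +1, so 3 is a residue.
(4/1249) = +1, so 4 is a residue.
(5/1249) = +1, so 5 is a residue.
(6/1249) = +1, so 6 is a residue.
(7/1249) = −1, so 7 is the smallest positive non-residue mod 1249.

7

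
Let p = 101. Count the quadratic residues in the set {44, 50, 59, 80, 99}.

(44/101) = -1 → non-residue.
(50/101) = -1 → non-residue.
(59/101) = -1 → non-residue.
(80/101) = +1 → QR.
(99/101) = -1 → non-residue.
Total quadratic residues among the 5: 1.

1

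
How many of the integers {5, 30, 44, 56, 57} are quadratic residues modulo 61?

3

(5/61) = +1 → QR.
(30/61) = -1 → non-residue.
(44/61) = -1 → non-residue.
(56/61) = +1 → QR.
(57/61) = +1 → QR.
Total quadratic residues among the 5: 3.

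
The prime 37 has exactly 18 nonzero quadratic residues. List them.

Square k = 1,…,18 (k and 37−k give the same square):
1²=1, 2²=4, 3²=9, 4²=16, 5²=25, 6²=36, 7²≡12, 8²≡27, 9²≡7, 10²≡26, 11²≡10, 12²≡33, 13²≡21, 14²≡11, 15²≡3, 16²≡34, 17²≡30, 18²≡28 (mod 37).
So the quadratic residues mod 37 are {1, 3, 4, 7, 9, 10, 11, 12, 16, 21, 25, 26, 27, 28, 30, 33, 34, 36}.

1 3 4 7 9 10 11 12 16 21 25 26 27 28 30 33 34 36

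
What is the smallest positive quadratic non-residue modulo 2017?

(2/2017) = +1, so 2 is a residue.
(3/2017) = +1, so 3 is a residue.
(4/2017) = +1, so 4 is a residue.
(5/2017) = −1, so 5 is the smallest positive non-residue mod 2017.

5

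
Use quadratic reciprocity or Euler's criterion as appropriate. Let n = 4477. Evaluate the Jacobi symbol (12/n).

Pull out 2^2: since 4477 ≡ 5 (mod 8), (2/4477) = -1, so (2/4477)^2 = +1.
Reciprocity: 3 ≡ 3 and 4477 ≡ 1 (mod 4), so (3/4477) = +(4477/3).
Reduce top mod 3: now compute (1/3).
Reached (1/3) = 1. Collecting the sign flips along the way, the symbol is +1.

1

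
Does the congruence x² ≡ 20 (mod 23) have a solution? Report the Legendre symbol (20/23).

Euler's criterion: (20/23) ≡ 20^11 (mod 23).
20^2 ≡ 9 (mod 23)
20^4 ≡ 12 (mod 23)
20^8 ≡ 6 (mod 23)
20^11 = 20^(8+2+1) ≡ 22 (mod 23).
Result is 22 ≡ −1, so (20/23) = −1.

-1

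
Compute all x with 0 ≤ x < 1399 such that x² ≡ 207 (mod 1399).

100, 1299

Since 1399 ≡ 3 (mod 4), a square root of 207 is 207^((1399+1)/4) = 207^350 mod 1399.
Repeated squaring: 207^2≡879, 207^4≡393, 207^8≡559, 207^16≡504, 207^32≡797, 207^64≡63, 207^128≡1171, 207^256≡221 (mod 1399).
207^350 = 207^(256+64+16+8+4+2) ≡ 100 (mod 1399).
Check: 100² = 10000 ≡ 207 (mod 1399). The two roots are 100 and 1299.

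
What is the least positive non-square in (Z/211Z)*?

2

(2/211) = −1, so 2 is the smallest positive non-residue mod 211.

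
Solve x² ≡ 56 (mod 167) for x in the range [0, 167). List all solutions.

35, 132

Since 167 ≡ 3 (mod 4), a square root of 56 is 56^((167+1)/4) = 56^42 mod 167.
Repeated squaring: 56^2≡130, 56^4≡33, 56^8≡87, 56^16≡54, 56^32≡77 (mod 167).
56^42 = 56^(32+8+2) ≡ 132 (mod 167).
Check: 132² = 17424 ≡ 56 (mod 167). The two roots are 35 and 132.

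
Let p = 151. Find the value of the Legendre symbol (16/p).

Pull out 2^4: since 151 ≡ 7 (mod 8), (2/151) = +1, so (2/151)^4 = +1.
Reached (1/151) = 1. Collecting the sign flips along the way, the symbol is +1.

1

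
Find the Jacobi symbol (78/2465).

1

Pull out 2: since 2465 ≡ 1 (mod 8), (2/2465) = +1.
Reciprocity: 39 ≡ 3 and 2465 ≡ 1 (mod 4), so (39/2465) = +(2465/39).
Reduce top mod 39: now compute (8/39).
Pull out 2^3: since 39 ≡ 7 (mod 8), (2/39) = +1, so (2/39)^3 = +1.
Reached (1/39) = 1. Collecting the sign flips along the way, the symbol is +1.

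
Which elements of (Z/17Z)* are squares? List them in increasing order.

1,2,4,8,9,13,15,16

Square k = 1,…,8 (k and 17−k give the same square):
1²=1, 2²=4, 3²=9, 4²=16, 5²≡8, 6²≡2, 7²≡15, 8²≡13 (mod 17).
So the quadratic residues mod 17 are {1, 2, 4, 8, 9, 13, 15, 16}.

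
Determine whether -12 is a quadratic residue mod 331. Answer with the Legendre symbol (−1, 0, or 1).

1

First reduce: -12 ≡ 319 (mod 331).
Reciprocity: 319 ≡ 3 and 331 ≡ 3 (mod 4), so (319/331) = −(331/319).
Reduce top mod 319: now compute (12/319).
Pull out 2^2: since 319 ≡ 7 (mod 8), (2/319) = +1, so (2/319)^2 = +1.
Reciprocity: 3 ≡ 3 and 319 ≡ 3 (mod 4), so (3/319) = −(319/3).
Reduce top mod 3: now compute (1/3).
Reached (1/3) = 1. Collecting the sign flips along the way, the symbol is +1.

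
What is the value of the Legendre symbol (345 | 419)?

1

Reciprocity: 345 ≡ 1 and 419 ≡ 3 (mod 4), so (345/419) = +(419/345).
Reduce top mod 345: now compute (74/345).
Pull out 2: since 345 ≡ 1 (mod 8), (2/345) = +1.
Reciprocity: 37 ≡ 1 and 345 ≡ 1 (mod 4), so (37/345) = +(345/37).
Reduce top mod 37: now compute (12/37).
Pull out 2^2: since 37 ≡ 5 (mod 8), (2/37) = -1, so (2/37)^2 = +1.
Reciprocity: 3 ≡ 3 and 37 ≡ 1 (mod 4), so (3/37) = +(37/3).
Reduce top mod 3: now compute (1/3).
Reached (1/3) = 1. Collecting the sign flips along the way, the symbol is +1.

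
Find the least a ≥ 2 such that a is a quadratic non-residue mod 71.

(2/71) = +1, so 2 is a residue.
(3/71) = +1, so 3 is a residue.
(4/71) = +1, so 4 is a residue.
(5/71) = +1, so 5 is a residue.
(6/71) = +1, so 6 is a residue.
(7/71) = −1, so 7 is the smallest positive non-residue mod 71.

7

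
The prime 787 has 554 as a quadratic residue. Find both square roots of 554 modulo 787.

Since 787 ≡ 3 (mod 4), a square root of 554 is 554^((787+1)/4) = 554^197 mod 787.
Repeated squaring: 554^2≡773, 554^4≡196, 554^8≡640, 554^16≡360, 554^32≡532, 554^64≡491, 554^128≡259 (mod 787).
554^197 = 554^(128+64+4+1) ≡ 67 (mod 787).
Check: 67² = 4489 ≡ 554 (mod 787). The two roots are 67 and 720.

67, 720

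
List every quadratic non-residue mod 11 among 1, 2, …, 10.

2,6,7,8,10

Square k = 1,…,5 (k and 11−k give the same square):
1²=1, 2²=4, 3²=9, 4²≡5, 5²≡3 (mod 11).
The residues are {1, 3, 4, 5, 9}; the non-residues are the remaining 5 nonzero classes.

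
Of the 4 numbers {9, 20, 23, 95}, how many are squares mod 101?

(9/101) = +1 → QR.
(20/101) = +1 → QR.
(23/101) = +1 → QR.
(95/101) = +1 → QR.
Total quadratic residues among the 4: 4.

4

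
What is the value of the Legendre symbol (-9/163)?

First reduce: -9 ≡ 154 (mod 163).
Pull out 2: since 163 ≡ 3 (mod 8), (2/163) = -1.
Reciprocity: 77 ≡ 1 and 163 ≡ 3 (mod 4), so (77/163) = +(163/77).
Reduce top mod 77: now compute (9/77).
Reciprocity: 9 ≡ 1 and 77 ≡ 1 (mod 4), so (9/77) = +(77/9).
Reduce top mod 9: now compute (5/9).
Reciprocity: 5 ≡ 1 and 9 ≡ 1 (mod 4), so (5/9) = +(9/5).
Reduce top mod 5: now compute (4/5).
Pull out 2^2: since 5 ≡ 5 (mod 8), (2/5) = -1, so (2/5)^2 = +1.
Reached (1/5) = 1. Collecting the sign flips along the way, the symbol is -1.

-1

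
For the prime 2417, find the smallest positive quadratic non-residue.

3

(2/2417) = +1, so 2 is a residue.
(3/2417) = −1, so 3 is the smallest positive non-residue mod 2417.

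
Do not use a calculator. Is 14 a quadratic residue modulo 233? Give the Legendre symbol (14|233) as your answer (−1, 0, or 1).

1

Pull out 2: since 233 ≡ 1 (mod 8), (2/233) = +1.
Reciprocity: 7 ≡ 3 and 233 ≡ 1 (mod 4), so (7/233) = +(233/7).
Reduce top mod 7: now compute (2/7).
Pull out 2: since 7 ≡ 7 (mod 8), (2/7) = +1.
Reached (1/7) = 1. Collecting the sign flips along the way, the symbol is +1.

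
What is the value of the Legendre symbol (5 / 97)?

Reciprocity: 5 ≡ 1 and 97 ≡ 1 (mod 4), so (5/97) = +(97/5).
Reduce top mod 5: now compute (2/5).
Pull out 2: since 5 ≡ 5 (mod 8), (2/5) = -1.
Reached (1/5) = 1. Collecting the sign flips along the way, the symbol is -1.

-1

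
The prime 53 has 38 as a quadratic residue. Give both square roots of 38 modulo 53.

53 ≡ 1 (mod 4), so we find a root by search.
Trying successive values, 12² = 144 ≡ 38 (mod 53). The other root is 53 − 12 = 41.

12, 41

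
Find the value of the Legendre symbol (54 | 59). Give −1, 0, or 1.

Pull out 2: since 59 ≡ 3 (mod 8), (2/59) = -1.
Reciprocity: 27 ≡ 3 and 59 ≡ 3 (mod 4), so (27/59) = −(59/27).
Reduce top mod 27: now compute (5/27).
Reciprocity: 5 ≡ 1 and 27 ≡ 3 (mod 4), so (5/27) = +(27/5).
Reduce top mod 5: now compute (2/5).
Pull out 2: since 5 ≡ 5 (mod 8), (2/5) = -1.
Reached (1/5) = 1. Collecting the sign flips along the way, the symbol is -1.

-1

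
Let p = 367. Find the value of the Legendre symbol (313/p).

1

Reciprocity: 313 ≡ 1 and 367 ≡ 3 (mod 4), so (313/367) = +(367/313).
Reduce top mod 313: now compute (54/313).
Pull out 2: since 313 ≡ 1 (mod 8), (2/313) = +1.
Reciprocity: 27 ≡ 3 and 313 ≡ 1 (mod 4), so (27/313) = +(313/27).
Reduce top mod 27: now compute (16/27).
Pull out 2^4: since 27 ≡ 3 (mod 8), (2/27) = -1, so (2/27)^4 = +1.
Reached (1/27) = 1. Collecting the sign flips along the way, the symbol is +1.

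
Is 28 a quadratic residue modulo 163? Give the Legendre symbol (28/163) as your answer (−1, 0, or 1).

-1

Pull out 2^2: since 163 ≡ 3 (mod 8), (2/163) = -1, so (2/163)^2 = +1.
Reciprocity: 7 ≡ 3 and 163 ≡ 3 (mod 4), so (7/163) = −(163/7).
Reduce top mod 7: now compute (2/7).
Pull out 2: since 7 ≡ 7 (mod 8), (2/7) = +1.
Reached (1/7) = 1. Collecting the sign flips along the way, the symbol is -1.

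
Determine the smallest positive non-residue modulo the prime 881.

(2/881) = +1, so 2 is a residue.
(3/881) = −1, so 3 is the smallest positive non-residue mod 881.

3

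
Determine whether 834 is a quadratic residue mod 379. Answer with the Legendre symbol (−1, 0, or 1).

1

First reduce: 834 ≡ 76 (mod 379).
Pull out 2^2: since 379 ≡ 3 (mod 8), (2/379) = -1, so (2/379)^2 = +1.
Reciprocity: 19 ≡ 3 and 379 ≡ 3 (mod 4), so (19/379) = −(379/19).
Reduce top mod 19: now compute (18/19).
Pull out 2: since 19 ≡ 3 (mod 8), (2/19) = -1.
Reciprocity: 9 ≡ 1 and 19 ≡ 3 (mod 4), so (9/19) = +(19/9).
Reduce top mod 9: now compute (1/9).
Reached (1/9) = 1. Collecting the sign flips along the way, the symbol is +1.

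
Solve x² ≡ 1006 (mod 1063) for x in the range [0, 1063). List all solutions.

221, 842

Since 1063 ≡ 3 (mod 4), a square root of 1006 is 1006^((1063+1)/4) = 1006^266 mod 1063.
Repeated squaring: 1006^2≡60, 1006^4≡411, 1006^8≡967, 1006^16≡712, 1006^32≡956, 1006^64≡819, 1006^128≡8, 1006^256≡64 (mod 1063).
1006^266 = 1006^(256+8+2) ≡ 221 (mod 1063).
Check: 221² = 48841 ≡ 1006 (mod 1063). The two roots are 221 and 842.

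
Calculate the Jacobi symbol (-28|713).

-1

First reduce: -28 ≡ 685 (mod 713).
Reciprocity: 685 ≡ 1 and 713 ≡ 1 (mod 4), so (685/713) = +(713/685).
Reduce top mod 685: now compute (28/685).
Pull out 2^2: since 685 ≡ 5 (mod 8), (2/685) = -1, so (2/685)^2 = +1.
Reciprocity: 7 ≡ 3 and 685 ≡ 1 (mod 4), so (7/685) = +(685/7).
Reduce top mod 7: now compute (6/7).
Pull out 2: since 7 ≡ 7 (mod 8), (2/7) = +1.
Reciprocity: 3 ≡ 3 and 7 ≡ 3 (mod 4), so (3/7) = −(7/3).
Reduce top mod 3: now compute (1/3).
Reached (1/3) = 1. Collecting the sign flips along the way, the symbol is -1.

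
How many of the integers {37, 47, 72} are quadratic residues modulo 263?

(37/263) = +1 → QR.
(47/263) = -1 → non-residue.
(72/263) = +1 → QR.
Total quadratic residues among the 3: 2.

2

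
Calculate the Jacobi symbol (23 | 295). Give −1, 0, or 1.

1

Reciprocity: 23 ≡ 3 and 295 ≡ 3 (mod 4), so (23/295) = −(295/23).
Reduce top mod 23: now compute (19/23).
Reciprocity: 19 ≡ 3 and 23 ≡ 3 (mod 4), so (19/23) = −(23/19).
Reduce top mod 19: now compute (4/19).
Pull out 2^2: since 19 ≡ 3 (mod 8), (2/19) = -1, so (2/19)^2 = +1.
Reached (1/19) = 1. Collecting the sign flips along the way, the symbol is +1.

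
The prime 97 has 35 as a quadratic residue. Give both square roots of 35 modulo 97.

36, 61

97 ≡ 1 (mod 4), so we find a root by search.
Trying successive values, 36² = 1296 ≡ 35 (mod 97). The other root is 97 − 36 = 61.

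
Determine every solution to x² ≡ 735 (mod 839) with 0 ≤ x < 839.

Since 839 ≡ 3 (mod 4), a square root of 735 is 735^((839+1)/4) = 735^210 mod 839.
Repeated squaring: 735^2≡748, 735^4≡730, 735^8≡135, 735^16≡606, 735^32≡593, 735^64≡108, 735^128≡757 (mod 839).
735^210 = 735^(128+64+16+2) ≡ 305 (mod 839).
Check: 305² = 93025 ≡ 735 (mod 839). The two roots are 305 and 534.

305, 534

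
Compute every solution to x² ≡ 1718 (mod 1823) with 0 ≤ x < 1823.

Since 1823 ≡ 3 (mod 4), a square root of 1718 is 1718^((1823+1)/4) = 1718^456 mod 1823.
Repeated squaring: 1718^2≡87, 1718^4≡277, 1718^8≡163, 1718^16≡1047, 1718^32≡586, 1718^64≡672, 1718^128≡1303, 1718^256≡596 (mod 1823).
1718^456 = 1718^(256+128+64+8) ≡ 263 (mod 1823).
Check: 263² = 69169 ≡ 1718 (mod 1823). The two roots are 263 and 1560.

263, 1560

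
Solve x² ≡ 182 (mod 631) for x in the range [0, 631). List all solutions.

38, 593

Since 631 ≡ 3 (mod 4), a square root of 182 is 182^((631+1)/4) = 182^158 mod 631.
Repeated squaring: 182^2≡312, 182^4≡170, 182^8≡505, 182^16≡101, 182^32≡105, 182^64≡298, 182^128≡464 (mod 631).
182^158 = 182^(128+16+8+4+2) ≡ 593 (mod 631).
Check: 593² = 351649 ≡ 182 (mod 631). The two roots are 38 and 593.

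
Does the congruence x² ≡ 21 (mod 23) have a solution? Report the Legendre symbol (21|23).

Reciprocity: 21 ≡ 1 and 23 ≡ 3 (mod 4), so (21/23) = +(23/21).
Reduce top mod 21: now compute (2/21).
Pull out 2: since 21 ≡ 5 (mod 8), (2/21) = -1.
Reached (1/21) = 1. Collecting the sign flips along the way, the symbol is -1.

-1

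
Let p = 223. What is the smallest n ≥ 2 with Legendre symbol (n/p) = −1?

3

(2/223) = +1, so 2 is a residue.
(3/223) = −1, so 3 is the smallest positive non-residue mod 223.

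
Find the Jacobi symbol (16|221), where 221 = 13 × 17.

Pull out 2^4: since 221 ≡ 5 (mod 8), (2/221) = -1, so (2/221)^4 = +1.
Reached (1/221) = 1. Collecting the sign flips along the way, the symbol is +1.

1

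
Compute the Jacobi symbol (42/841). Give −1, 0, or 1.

1

Pull out 2: since 841 ≡ 1 (mod 8), (2/841) = +1.
Reciprocity: 21 ≡ 1 and 841 ≡ 1 (mod 4), so (21/841) = +(841/21).
Reduce top mod 21: now compute (1/21).
Reached (1/21) = 1. Collecting the sign flips along the way, the symbol is +1.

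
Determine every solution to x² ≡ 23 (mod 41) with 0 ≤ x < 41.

41 ≡ 1 (mod 4), so we find a root by search.
Trying successive values, 8² = 64 ≡ 23 (mod 41). The other root is 41 − 8 = 33.

8, 33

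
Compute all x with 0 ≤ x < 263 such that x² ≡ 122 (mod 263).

Since 263 ≡ 3 (mod 4), a square root of 122 is 122^((263+1)/4) = 122^66 mod 263.
Repeated squaring: 122^2≡156, 122^4≡140, 122^8≡138, 122^16≡108, 122^32≡92, 122^64≡48 (mod 263).
122^66 = 122^(64+2) ≡ 124 (mod 263).
Check: 124² = 15376 ≡ 122 (mod 263). The two roots are 124 and 139.

124, 139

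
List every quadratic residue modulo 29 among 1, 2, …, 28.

Square k = 1,…,14 (k and 29−k give the same square):
1²=1, 2²=4, 3²=9, 4²=16, 5²=25, 6²≡7, 7²≡20, 8²≡6, 9²≡23, 10²≡13, 11²≡5, 12²≡28, 13²≡24, 14²≡22 (mod 29).
So the quadratic residues mod 29 are {1, 4, 5, 6, 7, 9, 13, 16, 20, 22, 23, 24, 25, 28}.

1 4 5 6 7 9 13 16 20 22 23 24 25 28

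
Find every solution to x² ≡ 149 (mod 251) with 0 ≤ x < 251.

20, 231

Since 251 ≡ 3 (mod 4), a square root of 149 is 149^((251+1)/4) = 149^63 mod 251.
Repeated squaring: 149^2≡113, 149^4≡219, 149^8≡20, 149^16≡149, 149^32≡113 (mod 251).
149^63 = 149^(32+16+8+4+2+1) ≡ 20 (mod 251).
Check: 20² = 400 ≡ 149 (mod 251). The two roots are 20 and 231.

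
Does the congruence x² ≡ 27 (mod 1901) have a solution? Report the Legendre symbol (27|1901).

Reciprocity: 27 ≡ 3 and 1901 ≡ 1 (mod 4), so (27/1901) = +(1901/27).
Reduce top mod 27: now compute (11/27).
Reciprocity: 11 ≡ 3 and 27 ≡ 3 (mod 4), so (11/27) = −(27/11).
Reduce top mod 11: now compute (5/11).
Reciprocity: 5 ≡ 1 and 11 ≡ 3 (mod 4), so (5/11) = +(11/5).
Reduce top mod 5: now compute (1/5).
Reached (1/5) = 1. Collecting the sign flips along the way, the symbol is -1.

-1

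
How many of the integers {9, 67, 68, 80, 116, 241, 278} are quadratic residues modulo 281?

5

(9/281) = +1 → QR.
(67/281) = -1 → non-residue.
(68/281) = +1 → QR.
(80/281) = +1 → QR.
(116/281) = +1 → QR.
(241/281) = +1 → QR.
(278/281) = -1 → non-residue.
Total quadratic residues among the 7: 5.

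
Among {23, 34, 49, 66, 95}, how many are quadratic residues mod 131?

(23/131) = -1 → non-residue.
(34/131) = +1 → QR.
(49/131) = +1 → QR.
(66/131) = -1 → non-residue.
(95/131) = -1 → non-residue.
Total quadratic residues among the 5: 2.

2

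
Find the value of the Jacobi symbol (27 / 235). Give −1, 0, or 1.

-1

Reciprocity: 27 ≡ 3 and 235 ≡ 3 (mod 4), so (27/235) = −(235/27).
Reduce top mod 27: now compute (19/27).
Reciprocity: 19 ≡ 3 and 27 ≡ 3 (mod 4), so (19/27) = −(27/19).
Reduce top mod 19: now compute (8/19).
Pull out 2^3: since 19 ≡ 3 (mod 8), (2/19) = -1, so (2/19)^3 = -1.
Reached (1/19) = 1. Collecting the sign flips along the way, the symbol is -1.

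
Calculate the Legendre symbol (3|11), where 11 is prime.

1

Euler's criterion: (3/11) ≡ 3^5 (mod 11).
3^2 ≡ 9 (mod 11)
3^4 ≡ 4 (mod 11)
3^5 = 3^(4+1) ≡ 1 (mod 11).
Result is 1, so (3/11) = 1.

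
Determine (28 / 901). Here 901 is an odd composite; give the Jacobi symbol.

-1

Pull out 2^2: since 901 ≡ 5 (mod 8), (2/901) = -1, so (2/901)^2 = +1.
Reciprocity: 7 ≡ 3 and 901 ≡ 1 (mod 4), so (7/901) = +(901/7).
Reduce top mod 7: now compute (5/7).
Reciprocity: 5 ≡ 1 and 7 ≡ 3 (mod 4), so (5/7) = +(7/5).
Reduce top mod 5: now compute (2/5).
Pull out 2: since 5 ≡ 5 (mod 8), (2/5) = -1.
Reached (1/5) = 1. Collecting the sign flips along the way, the symbol is -1.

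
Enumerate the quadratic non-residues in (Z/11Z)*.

2 6 7 8 10

Square k = 1,…,5 (k and 11−k give the same square):
1²=1, 2²=4, 3²=9, 4²≡5, 5²≡3 (mod 11).
The residues are {1, 3, 4, 5, 9}; the non-residues are the remaining 5 nonzero classes.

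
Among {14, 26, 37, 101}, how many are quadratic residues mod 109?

1

(14/109) = -1 → non-residue.
(26/109) = +1 → QR.
(37/109) = -1 → non-residue.
(101/109) = -1 → non-residue.
Total quadratic residues among the 4: 1.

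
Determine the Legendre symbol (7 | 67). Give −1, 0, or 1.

-1

Reciprocity: 7 ≡ 3 and 67 ≡ 3 (mod 4), so (7/67) = −(67/7).
Reduce top mod 7: now compute (4/7).
Pull out 2^2: since 7 ≡ 7 (mod 8), (2/7) = +1, so (2/7)^2 = +1.
Reached (1/7) = 1. Collecting the sign flips along the way, the symbol is -1.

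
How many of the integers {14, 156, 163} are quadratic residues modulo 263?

1

(14/263) = -1 → non-residue.
(156/263) = +1 → QR.
(163/263) = -1 → non-residue.
Total quadratic residues among the 3: 1.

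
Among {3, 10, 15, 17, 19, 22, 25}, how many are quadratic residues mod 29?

2

(3/29) = -1 → non-residue.
(10/29) = -1 → non-residue.
(15/29) = -1 → non-residue.
(17/29) = -1 → non-residue.
(19/29) = -1 → non-residue.
(22/29) = +1 → QR.
(25/29) = +1 → QR.
Total quadratic residues among the 7: 2.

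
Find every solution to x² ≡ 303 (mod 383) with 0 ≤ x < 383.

51, 332

Since 383 ≡ 3 (mod 4), a square root of 303 is 303^((383+1)/4) = 303^96 mod 383.
Repeated squaring: 303^2≡272, 303^4≡65, 303^8≡12, 303^16≡144, 303^32≡54, 303^64≡235 (mod 383).
303^96 = 303^(64+32) ≡ 51 (mod 383).
Check: 51² = 2601 ≡ 303 (mod 383). The two roots are 51 and 332.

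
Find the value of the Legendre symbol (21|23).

-1

Reciprocity: 21 ≡ 1 and 23 ≡ 3 (mod 4), so (21/23) = +(23/21).
Reduce top mod 21: now compute (2/21).
Pull out 2: since 21 ≡ 5 (mod 8), (2/21) = -1.
Reached (1/21) = 1. Collecting the sign flips along the way, the symbol is -1.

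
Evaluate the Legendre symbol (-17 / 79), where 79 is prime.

Euler's criterion: (-17/79) ≡ 62^39 (mod 79).
62^2 ≡ 52 (mod 79)
62^4 ≡ 18 (mod 79)
62^8 ≡ 8 (mod 79)
62^16 ≡ 64 (mod 79)
62^32 ≡ 67 (mod 79)
62^39 = 62^(32+4+2+1) ≡ 1 (mod 79).
Result is 1, so (-17/79) = 1.

1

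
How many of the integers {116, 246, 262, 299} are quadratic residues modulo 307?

3

(116/307) = -1 → non-residue.
(246/307) = +1 → QR.
(262/307) = +1 → QR.
(299/307) = +1 → QR.
Total quadratic residues among the 4: 3.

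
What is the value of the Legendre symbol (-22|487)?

First reduce: -22 ≡ 465 (mod 487).
Reciprocity: 465 ≡ 1 and 487 ≡ 3 (mod 4), so (465/487) = +(487/465).
Reduce top mod 465: now compute (22/465).
Pull out 2: since 465 ≡ 1 (mod 8), (2/465) = +1.
Reciprocity: 11 ≡ 3 and 465 ≡ 1 (mod 4), so (11/465) = +(465/11).
Reduce top mod 11: now compute (3/11).
Reciprocity: 3 ≡ 3 and 11 ≡ 3 (mod 4), so (3/11) = −(11/3).
Reduce top mod 3: now compute (2/3).
Pull out 2: since 3 ≡ 3 (mod 8), (2/3) = -1.
Reached (1/3) = 1. Collecting the sign flips along the way, the symbol is +1.

1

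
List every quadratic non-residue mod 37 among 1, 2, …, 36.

2,5,6,8,13,14,15,17,18,19,20,22,23,24,29,31,32,35

Square k = 1,…,18 (k and 37−k give the same square):
1²=1, 2²=4, 3²=9, 4²=16, 5²=25, 6²=36, 7²≡12, 8²≡27, 9²≡7, 10²≡26, 11²≡10, 12²≡33, 13²≡21, 14²≡11, 15²≡3, 16²≡34, 17²≡30, 18²≡28 (mod 37).
The residues are {1, 3, 4, 7, 9, 10, 11, 12, 16, 21, 25, 26, 27, 28, 30, 33, 34, 36}; the non-residues are the remaining 18 nonzero classes.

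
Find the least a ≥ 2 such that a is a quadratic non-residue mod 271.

(2/271) = +1, so 2 is a residue.
(3/271) = −1, so 3 is the smallest positive non-residue mod 271.

3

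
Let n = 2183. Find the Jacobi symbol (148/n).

0

Pull out 2^2: since 2183 ≡ 7 (mod 8), (2/2183) = +1, so (2/2183)^2 = +1.
Reciprocity: 37 ≡ 1 and 2183 ≡ 3 (mod 4), so (37/2183) = +(2183/37).
Reduce top mod 37: now compute (0/37).
Top reduces to 0: gcd > 1, so the symbol is 0.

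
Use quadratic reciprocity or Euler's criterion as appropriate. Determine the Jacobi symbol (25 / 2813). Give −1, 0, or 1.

Reciprocity: 25 ≡ 1 and 2813 ≡ 1 (mod 4), so (25/2813) = +(2813/25).
Reduce top mod 25: now compute (13/25).
Reciprocity: 13 ≡ 1 and 25 ≡ 1 (mod 4), so (13/25) = +(25/13).
Reduce top mod 13: now compute (12/13).
Pull out 2^2: since 13 ≡ 5 (mod 8), (2/13) = -1, so (2/13)^2 = +1.
Reciprocity: 3 ≡ 3 and 13 ≡ 1 (mod 4), so (3/13) = +(13/3).
Reduce top mod 3: now compute (1/3).
Reached (1/3) = 1. Collecting the sign flips along the way, the symbol is +1.

1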